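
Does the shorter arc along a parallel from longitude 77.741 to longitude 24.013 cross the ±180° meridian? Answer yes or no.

Signed shortest Δλ = ((24.013 − 77.741 + 180) mod 360) − 180 = -53.728°.
Going west by 53.728° from +77.741° reaches +24.013° without touching 180°.

No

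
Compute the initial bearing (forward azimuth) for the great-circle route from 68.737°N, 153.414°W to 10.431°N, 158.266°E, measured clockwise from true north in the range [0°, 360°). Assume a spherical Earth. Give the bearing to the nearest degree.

233°

Δλ = 158.266 − -153.414 = 311.680°; wrapped into (−180°, 180°]: -48.320°.
θ = atan2( sin Δλ · cos φ₂ , cos φ₁ · sin φ₂ − sin φ₁ · cos φ₂ · cos Δλ )
  = atan2(-0.73453, -0.54380) = -126.514° → normalised to [0°, 360°): 233.486°.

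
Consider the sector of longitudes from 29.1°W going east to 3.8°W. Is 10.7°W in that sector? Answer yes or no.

Band width going east from -29.1° to -3.8°: ((-3.8 − -29.1) mod 360) = 25.3°.
Offset of -10.7° east of the west edge: ((-10.7 − -29.1) mod 360) = 18.4°.
18.4° ≤ 25.3° ⇒ inside.

Yes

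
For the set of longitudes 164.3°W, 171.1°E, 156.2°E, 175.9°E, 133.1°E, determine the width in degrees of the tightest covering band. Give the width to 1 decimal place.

62.6°

Sort the longitudes: -164.3°, +133.1°, +156.2°, +171.1°, +175.9°.
Eastward gaps between consecutive values (wrapping around): 297.4°, 23.1°, 14.9°, 4.8°, 19.8°.
Largest gap = 297.4° ⇒ minimal covering band is its complement: 360° − 297.4° = 62.6°.
Band runs from +133.1° eastward to -164.3°, crossing the antimeridian.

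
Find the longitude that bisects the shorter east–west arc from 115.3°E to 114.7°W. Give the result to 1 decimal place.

179.7°W

Signed shortest Δλ from +115.3° to -114.7° is +130.0°.
Midpoint longitude = +115.3° + (+130.0°)/2 = +115.3° + 65.0° = +180.3°.
Normalise into (−180°, 180°]: -179.7°.
(The naïve average (+115.3 + -114.7)/2 = 0.3° is on the wrong side of the globe.)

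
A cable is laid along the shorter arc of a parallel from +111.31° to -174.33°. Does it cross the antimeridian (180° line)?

Yes

Naïve |-174.33 − 111.31| = 285.64° > 180°, so the shorter arc goes the other way round — across 180°.
Signed shortest Δλ = ((-174.33 − 111.31 + 180) mod 360) − 180 = 74.36°.
Going east by 74.36° from +111.31° passes through 180° before reaching -174.33°.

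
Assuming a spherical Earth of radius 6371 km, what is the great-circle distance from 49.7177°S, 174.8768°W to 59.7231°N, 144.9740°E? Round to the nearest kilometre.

12697 km

Δλ = 144.9740 − -174.8768 = 319.8508°; wrapped into (−180°, 180°]: -40.1492°.
Δφ = 59.7231 − -49.7177 = 109.4408°.
a = sin²(Δφ/2) + cos φ₁ · cos φ₂ · sin²(Δλ/2) = 0.704822.
c = 2·atan2(√a, √(1−a)) = 1.99286 rad → d = 6371·c ≈ 12696.51 km.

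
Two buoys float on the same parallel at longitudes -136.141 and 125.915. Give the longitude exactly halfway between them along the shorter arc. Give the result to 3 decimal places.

Signed shortest Δλ from -136.141° to +125.915° is -97.944°.
Midpoint longitude = -136.141° + (-97.944°)/2 = -136.141° − 48.972° = -185.113°.
Normalise into (−180°, 180°]: +174.887°.
(The naïve average (-136.141 + +125.915)/2 = -5.113° is on the wrong side of the globe.)

+174.887°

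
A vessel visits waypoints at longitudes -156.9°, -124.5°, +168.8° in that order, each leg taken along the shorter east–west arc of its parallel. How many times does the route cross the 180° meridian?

1

Leg 1: -156.9° → -124.5°, shortest Δλ = 32.4° (east) — does not cross 180°.
Leg 2: -124.5° → +168.8°, shortest Δλ = -66.7° (west) — crosses 180°.
Total crossings: 1.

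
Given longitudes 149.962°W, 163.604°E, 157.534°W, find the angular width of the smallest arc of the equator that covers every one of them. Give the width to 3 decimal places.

46.434°

Sort the longitudes: -157.534°, -149.962°, +163.604°.
Eastward gaps between consecutive values (wrapping around): 7.572°, 313.566°, 38.862°.
Largest gap = 313.566° ⇒ minimal covering band is its complement: 360° − 313.566° = 46.434°.
Band runs from +163.604° eastward to -149.962°, crossing the antimeridian.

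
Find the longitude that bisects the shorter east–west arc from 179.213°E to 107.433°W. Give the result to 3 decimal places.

Signed shortest Δλ from +179.213° to -107.433° is +73.354°.
Midpoint longitude = +179.213° + (+73.354°)/2 = +179.213° + 36.677° = +215.890°.
Normalise into (−180°, 180°]: -144.110°.
(The naïve average (+179.213 + -107.433)/2 = 35.89° is on the wrong side of the globe.)

144.110°W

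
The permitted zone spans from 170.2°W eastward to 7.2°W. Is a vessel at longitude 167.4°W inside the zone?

Yes

Band width going east from -170.2° to -7.2°: ((-7.2 − -170.2) mod 360) = 163.0°.
Offset of -167.4° east of the west edge: ((-167.4 − -170.2) mod 360) = 2.8°.
2.8° ≤ 163.0° ⇒ inside.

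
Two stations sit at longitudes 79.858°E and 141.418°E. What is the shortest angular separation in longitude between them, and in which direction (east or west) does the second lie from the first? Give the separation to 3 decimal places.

Raw difference: 141.418 − 79.858 = 61.56°.
Normalise into (−180°, 180°]: 61.56° stays 61.56°.
Positive ⇒ the second point lies to the east; separation 61.560°.

61.560° east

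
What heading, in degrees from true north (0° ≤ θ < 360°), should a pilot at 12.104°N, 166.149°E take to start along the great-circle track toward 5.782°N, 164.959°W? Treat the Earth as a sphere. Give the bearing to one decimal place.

Δλ = -164.959 − 166.149 = -331.108°; wrapped into (−180°, 180°]: 28.892°.
θ = atan2( sin Δλ · cos φ₂ , cos φ₁ · sin φ₂ − sin φ₁ · cos φ₂ · cos Δλ )
  = atan2(0.48070, -0.08415) = 99.929° → normalised to [0°, 360°): 99.929°.

99.9°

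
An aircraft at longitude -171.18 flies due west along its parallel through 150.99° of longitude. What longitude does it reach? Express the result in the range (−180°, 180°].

Start at -171.18°; shift −150.99° → -322.17°.
-322.17° lies outside (−180°, 180°]; add 360° → +37.83°.

+37.83°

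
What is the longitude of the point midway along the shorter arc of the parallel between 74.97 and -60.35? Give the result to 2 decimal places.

Signed shortest Δλ from +74.97° to -60.35° is -135.32°.
Midpoint longitude = +74.97° + (-135.32°)/2 = +74.97° − 67.66° = +7.31°.

+7.31°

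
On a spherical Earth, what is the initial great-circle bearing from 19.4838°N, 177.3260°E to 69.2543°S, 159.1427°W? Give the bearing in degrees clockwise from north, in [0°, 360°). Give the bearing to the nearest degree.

172°

Δλ = -159.1427 − 177.3260 = -336.4687°; wrapped into (−180°, 180°]: 23.5313°.
θ = atan2( sin Δλ · cos φ₂ , cos φ₁ · sin φ₂ − sin φ₁ · cos φ₂ · cos Δλ )
  = atan2(0.14142, -0.98993) = 171.870° → normalised to [0°, 360°): 171.870°.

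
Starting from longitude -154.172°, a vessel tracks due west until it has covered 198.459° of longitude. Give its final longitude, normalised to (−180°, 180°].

Start at -154.172°; shift −198.459° → -352.631°.
-352.631° lies outside (−180°, 180°]; add 360° → +7.369°.

+7.369°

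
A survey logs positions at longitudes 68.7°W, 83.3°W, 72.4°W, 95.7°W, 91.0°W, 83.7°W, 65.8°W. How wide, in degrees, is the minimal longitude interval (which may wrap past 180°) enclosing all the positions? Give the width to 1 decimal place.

Sort the longitudes: -95.7°, -91.0°, -83.7°, -83.3°, -72.4°, -68.7°, -65.8°.
Eastward gaps between consecutive values (wrapping around): 4.7°, 7.3°, 0.4°, 10.9°, 3.7°, 2.9°, 330.1°.
Largest gap = 330.1° ⇒ minimal covering band is its complement: 360° − 330.1° = 29.9°.
Band runs from -95.7° eastward to -65.8°.

29.9°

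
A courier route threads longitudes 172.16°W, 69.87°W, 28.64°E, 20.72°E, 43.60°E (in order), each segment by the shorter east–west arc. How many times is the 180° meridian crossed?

Leg 1: -172.16° → -69.87°, shortest Δλ = 102.29° (east) — does not cross 180°.
Leg 2: -69.87° → +28.64°, shortest Δλ = 98.51° (east) — does not cross 180°.
Leg 3: +28.64° → +20.72°, shortest Δλ = -7.92° (west) — does not cross 180°.
Leg 4: +20.72° → +43.60°, shortest Δλ = 22.88° (east) — does not cross 180°.
Total crossings: 0.

0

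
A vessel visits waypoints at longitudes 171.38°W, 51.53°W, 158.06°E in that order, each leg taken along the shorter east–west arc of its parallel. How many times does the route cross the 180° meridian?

Leg 1: -171.38° → -51.53°, shortest Δλ = 119.85° (east) — does not cross 180°.
Leg 2: -51.53° → +158.06°, shortest Δλ = -150.41° (west) — crosses 180°.
Total crossings: 1.

1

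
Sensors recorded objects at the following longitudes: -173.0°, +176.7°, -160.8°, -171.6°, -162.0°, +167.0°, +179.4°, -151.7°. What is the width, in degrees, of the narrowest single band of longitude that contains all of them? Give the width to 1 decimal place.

41.3°

Sort the longitudes: -173.0°, -171.6°, -162.0°, -160.8°, -151.7°, +167.0°, +176.7°, +179.4°.
Eastward gaps between consecutive values (wrapping around): 1.4°, 9.6°, 1.2°, 9.1°, 318.7°, 9.7°, 2.7°, 7.6°.
Largest gap = 318.7° ⇒ minimal covering band is its complement: 360° − 318.7° = 41.3°.
Band runs from +167.0° eastward to -151.7°, crossing the antimeridian.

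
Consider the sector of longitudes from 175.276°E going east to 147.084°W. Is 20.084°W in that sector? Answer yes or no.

No

Band width going east from +175.276° to -147.084°: ((-147.084 − 175.276) mod 360) = 37.640°.
Offset of -20.084° east of the west edge: ((-20.084 − 175.276) mod 360) = 164.640°.
164.640° > 37.640° ⇒ outside.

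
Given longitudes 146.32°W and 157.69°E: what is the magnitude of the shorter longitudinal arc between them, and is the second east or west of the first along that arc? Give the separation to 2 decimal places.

55.99° west

Raw difference: 157.69 − -146.32 = 304.01°.
Normalise into (−180°, 180°]: 304.01° − 360° = -55.99°.
Negative ⇒ the second point lies to the west; separation 55.99°.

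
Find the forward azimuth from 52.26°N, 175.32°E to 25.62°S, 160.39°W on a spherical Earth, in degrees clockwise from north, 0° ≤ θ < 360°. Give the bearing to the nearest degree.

Δλ = -160.39 − 175.32 = -335.71°; wrapped into (−180°, 180°]: 24.29°.
θ = atan2( sin Δλ · cos φ₂ , cos φ₁ · sin φ₂ − sin φ₁ · cos φ₂ · cos Δλ )
  = atan2(0.37091, -0.91459) = 157.925° → normalised to [0°, 360°): 157.925°.

158°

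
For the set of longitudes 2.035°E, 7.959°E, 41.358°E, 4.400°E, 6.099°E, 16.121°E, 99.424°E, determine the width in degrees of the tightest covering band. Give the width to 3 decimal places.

Sort the longitudes: +2.035°, +4.400°, +6.099°, +7.959°, +16.121°, +41.358°, +99.424°.
Eastward gaps between consecutive values (wrapping around): 2.365°, 1.699°, 1.860°, 8.162°, 25.237°, 58.066°, 262.611°.
Largest gap = 262.611° ⇒ minimal covering band is its complement: 360° − 262.611° = 97.389°.
Band runs from +2.035° eastward to +99.424°.

97.389°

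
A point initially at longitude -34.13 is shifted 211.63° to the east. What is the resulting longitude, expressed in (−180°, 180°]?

Start at -34.13°; shift +211.63° → +177.50°.
+177.50° already lies in (−180°, 180°].

+177.50°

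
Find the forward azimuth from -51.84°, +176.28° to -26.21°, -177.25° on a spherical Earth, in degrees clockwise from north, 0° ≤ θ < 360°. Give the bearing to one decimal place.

13.3°

Δλ = -177.25 − 176.28 = -353.53°; wrapped into (−180°, 180°]: 6.47°.
θ = atan2( sin Δλ · cos φ₂ , cos φ₁ · sin φ₂ − sin φ₁ · cos φ₂ · cos Δλ )
  = atan2(0.10110, 0.42806) = 13.288° → normalised to [0°, 360°): 13.288°.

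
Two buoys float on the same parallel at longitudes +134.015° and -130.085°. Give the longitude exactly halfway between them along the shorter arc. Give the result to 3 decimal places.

-178.035°

Signed shortest Δλ from +134.015° to -130.085° is +95.900°.
Midpoint longitude = +134.015° + (+95.900°)/2 = +134.015° + 47.950° = +181.965°.
Normalise into (−180°, 180°]: -178.035°.
(The naïve average (+134.015 + -130.085)/2 = 1.965° is on the wrong side of the globe.)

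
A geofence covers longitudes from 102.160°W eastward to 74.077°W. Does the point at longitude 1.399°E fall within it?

Band width going east from -102.160° to -74.077°: ((-74.077 − -102.160) mod 360) = 28.083°.
Offset of +1.399° east of the west edge: ((1.399 − -102.160) mod 360) = 103.559°.
103.559° > 28.083° ⇒ outside.

No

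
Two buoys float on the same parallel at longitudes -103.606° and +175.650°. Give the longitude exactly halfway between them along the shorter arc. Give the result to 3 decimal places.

Signed shortest Δλ from -103.606° to +175.650° is -80.744°.
Midpoint longitude = -103.606° + (-80.744°)/2 = -103.606° − 40.372° = -143.978°.
(The naïve average (-103.606 + +175.650)/2 = 36.022° is on the wrong side of the globe.)

-143.978°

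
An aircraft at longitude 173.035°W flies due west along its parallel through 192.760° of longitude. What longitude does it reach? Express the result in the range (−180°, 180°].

Start at -173.035°; shift −192.760° → -365.795°.
-365.795° lies outside (−180°, 180°]; add 360° → -5.795°.

5.795°W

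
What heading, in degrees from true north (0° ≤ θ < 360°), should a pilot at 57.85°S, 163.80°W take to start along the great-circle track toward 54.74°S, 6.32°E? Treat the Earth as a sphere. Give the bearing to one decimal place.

173.8°

Δλ = 6.32 − -163.80 = 170.12°.
θ = atan2( sin Δλ · cos φ₂ , cos φ₁ · sin φ₂ − sin φ₁ · cos φ₂ · cos Δλ )
  = atan2(0.09905, -0.91603) = 173.828° → normalised to [0°, 360°): 173.828°.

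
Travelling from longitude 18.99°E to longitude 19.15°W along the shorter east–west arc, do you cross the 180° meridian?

No

Signed shortest Δλ = ((-19.15 − 18.99 + 180) mod 360) − 180 = -38.14°.
Going west by 38.14° from +18.99° reaches -19.15° without touching 180°.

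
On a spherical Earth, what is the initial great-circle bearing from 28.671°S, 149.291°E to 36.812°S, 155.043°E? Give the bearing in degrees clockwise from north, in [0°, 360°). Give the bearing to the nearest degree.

Δλ = 155.043 − 149.291 = 5.752°.
θ = atan2( sin Δλ · cos φ₂ , cos φ₁ · sin φ₂ − sin φ₁ · cos φ₂ · cos Δλ )
  = atan2(0.08024, -0.14354) = 150.795° → normalised to [0°, 360°): 150.795°.

151°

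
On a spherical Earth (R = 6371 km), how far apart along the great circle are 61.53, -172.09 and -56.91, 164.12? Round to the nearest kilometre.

Δλ = 164.12 − -172.09 = 336.21°; wrapped into (−180°, 180°]: -23.79°.
Δφ = -56.91 − 61.53 = -118.44°.
a = sin²(Δφ/2) + cos φ₁ · cos φ₂ · sin²(Δλ/2) = 0.749176.
c = 2·atan2(√a, √(1−a)) = 2.09249 rad → d = 6371·c ≈ 13331.28 km.

13331 km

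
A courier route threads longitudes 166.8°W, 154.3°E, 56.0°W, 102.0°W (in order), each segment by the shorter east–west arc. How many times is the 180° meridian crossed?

2

Leg 1: -166.8° → +154.3°, shortest Δλ = -38.9° (west) — crosses 180°.
Leg 2: +154.3° → -56.0°, shortest Δλ = 149.7° (east) — crosses 180°.
Leg 3: -56.0° → -102.0°, shortest Δλ = -46.0° (west) — does not cross 180°.
Total crossings: 2.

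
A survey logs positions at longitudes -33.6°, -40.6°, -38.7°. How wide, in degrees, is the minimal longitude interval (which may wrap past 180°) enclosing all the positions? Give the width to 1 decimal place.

7.0°

Sort the longitudes: -40.6°, -38.7°, -33.6°.
Eastward gaps between consecutive values (wrapping around): 1.9°, 5.1°, 353.0°.
Largest gap = 353.0° ⇒ minimal covering band is its complement: 360° − 353.0° = 7.0°.
Band runs from -40.6° eastward to -33.6°.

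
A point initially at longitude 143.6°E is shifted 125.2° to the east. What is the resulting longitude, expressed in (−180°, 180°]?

Start at +143.6°; shift +125.2° → +268.8°.
+268.8° lies outside (−180°, 180°]; subtract 360° → -91.2°.

91.2°W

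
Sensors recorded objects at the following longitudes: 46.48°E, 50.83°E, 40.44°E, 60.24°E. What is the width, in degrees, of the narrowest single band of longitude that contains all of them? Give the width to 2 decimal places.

Sort the longitudes: +40.44°, +46.48°, +50.83°, +60.24°.
Eastward gaps between consecutive values (wrapping around): 6.04°, 4.35°, 9.41°, 340.20°.
Largest gap = 340.20° ⇒ minimal covering band is its complement: 360° − 340.20° = 19.80°.
Band runs from +40.44° eastward to +60.24°.

19.80°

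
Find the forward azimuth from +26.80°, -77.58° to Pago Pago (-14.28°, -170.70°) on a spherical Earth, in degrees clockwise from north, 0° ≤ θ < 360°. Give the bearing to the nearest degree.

259°

Δλ = -170.70 − -77.58 = -93.12°.
θ = atan2( sin Δλ · cos φ₂ , cos φ₁ · sin φ₂ − sin φ₁ · cos φ₂ · cos Δλ )
  = atan2(-0.96767, -0.19638) = -101.472° → normalised to [0°, 360°): 258.528°.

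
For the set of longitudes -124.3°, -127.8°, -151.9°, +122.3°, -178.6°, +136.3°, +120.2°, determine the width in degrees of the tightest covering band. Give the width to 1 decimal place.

Sort the longitudes: -178.6°, -151.9°, -127.8°, -124.3°, +120.2°, +122.3°, +136.3°.
Eastward gaps between consecutive values (wrapping around): 26.7°, 24.1°, 3.5°, 244.5°, 2.1°, 14.0°, 45.1°.
Largest gap = 244.5° ⇒ minimal covering band is its complement: 360° − 244.5° = 115.5°.
Band runs from +120.2° eastward to -124.3°, crossing the antimeridian.

115.5°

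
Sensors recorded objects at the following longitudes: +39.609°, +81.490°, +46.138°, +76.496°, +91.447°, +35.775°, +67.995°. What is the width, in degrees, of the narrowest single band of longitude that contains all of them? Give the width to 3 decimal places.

Sort the longitudes: +35.775°, +39.609°, +46.138°, +67.995°, +76.496°, +81.490°, +91.447°.
Eastward gaps between consecutive values (wrapping around): 3.834°, 6.529°, 21.857°, 8.501°, 4.994°, 9.957°, 304.328°.
Largest gap = 304.328° ⇒ minimal covering band is its complement: 360° − 304.328° = 55.672°.
Band runs from +35.775° eastward to +91.447°.

55.672°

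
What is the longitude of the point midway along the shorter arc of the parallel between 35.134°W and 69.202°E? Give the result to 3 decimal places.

Signed shortest Δλ from -35.134° to +69.202° is +104.336°.
Midpoint longitude = -35.134° + (+104.336°)/2 = -35.134° + 52.168° = +17.034°.

17.034°E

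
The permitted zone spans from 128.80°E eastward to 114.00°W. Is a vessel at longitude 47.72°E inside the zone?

Band width going east from +128.80° to -114.00°: ((-114.00 − 128.80) mod 360) = 117.20°.
Offset of +47.72° east of the west edge: ((47.72 − 128.80) mod 360) = 278.92°.
278.92° > 117.20° ⇒ outside.

No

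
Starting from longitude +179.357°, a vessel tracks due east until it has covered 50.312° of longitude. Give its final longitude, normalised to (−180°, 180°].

-130.331°

Start at +179.357°; shift +50.312° → +229.669°.
+229.669° lies outside (−180°, 180°]; subtract 360° → -130.331°.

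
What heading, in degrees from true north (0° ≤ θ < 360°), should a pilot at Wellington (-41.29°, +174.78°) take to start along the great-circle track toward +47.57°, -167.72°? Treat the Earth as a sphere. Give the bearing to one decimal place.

11.7°

Δλ = -167.72 − 174.78 = -342.50°; wrapped into (−180°, 180°]: 17.50°.
θ = atan2( sin Δλ · cos φ₂ , cos φ₁ · sin φ₂ − sin φ₁ · cos φ₂ · cos Δλ )
  = atan2(0.20288, 0.97920) = 11.706° → normalised to [0°, 360°): 11.706°.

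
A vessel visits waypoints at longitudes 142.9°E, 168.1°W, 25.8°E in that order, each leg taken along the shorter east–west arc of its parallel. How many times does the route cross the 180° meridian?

Leg 1: +142.9° → -168.1°, shortest Δλ = 49.0° (east) — crosses 180°.
Leg 2: -168.1° → +25.8°, shortest Δλ = -166.1° (west) — crosses 180°.
Total crossings: 2.

2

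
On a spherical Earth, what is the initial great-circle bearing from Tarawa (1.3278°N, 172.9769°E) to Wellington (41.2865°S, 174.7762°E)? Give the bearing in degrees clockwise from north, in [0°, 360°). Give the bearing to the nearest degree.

178°

Δλ = 174.7762 − 172.9769 = 1.7993°.
θ = atan2( sin Δλ · cos φ₂ , cos φ₁ · sin φ₂ − sin φ₁ · cos φ₂ · cos Δλ )
  = atan2(0.02359, -0.67705) = 178.004° → normalised to [0°, 360°): 178.004°.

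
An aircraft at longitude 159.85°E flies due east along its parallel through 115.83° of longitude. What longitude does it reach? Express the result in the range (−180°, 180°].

Start at +159.85°; shift +115.83° → +275.68°.
+275.68° lies outside (−180°, 180°]; subtract 360° → -84.32°.

84.32°W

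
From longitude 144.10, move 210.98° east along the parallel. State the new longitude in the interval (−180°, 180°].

-4.92°

Start at +144.10°; shift +210.98° → +355.08°.
+355.08° lies outside (−180°, 180°]; subtract 360° → -4.92°.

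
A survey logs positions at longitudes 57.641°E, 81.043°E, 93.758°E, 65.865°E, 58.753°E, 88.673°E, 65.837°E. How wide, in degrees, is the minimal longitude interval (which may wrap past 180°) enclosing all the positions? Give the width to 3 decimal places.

36.117°

Sort the longitudes: +57.641°, +58.753°, +65.837°, +65.865°, +81.043°, +88.673°, +93.758°.
Eastward gaps between consecutive values (wrapping around): 1.112°, 7.084°, 0.028°, 15.178°, 7.630°, 5.085°, 323.883°.
Largest gap = 323.883° ⇒ minimal covering band is its complement: 360° − 323.883° = 36.117°.
Band runs from +57.641° eastward to +93.758°.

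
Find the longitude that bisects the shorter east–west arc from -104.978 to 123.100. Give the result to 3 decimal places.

-170.939°

Signed shortest Δλ from -104.978° to +123.100° is -131.922°.
Midpoint longitude = -104.978° + (-131.922°)/2 = -104.978° − 65.961° = -170.939°.
(The naïve average (-104.978 + +123.100)/2 = 9.061° is on the wrong side of the globe.)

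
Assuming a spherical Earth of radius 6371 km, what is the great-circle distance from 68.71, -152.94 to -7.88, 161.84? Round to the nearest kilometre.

9205 km

Δλ = 161.84 − -152.94 = 314.78°; wrapped into (−180°, 180°]: -45.22°.
Δφ = -7.88 − 68.71 = -76.59°.
a = sin²(Δφ/2) + cos φ₁ · cos φ₂ · sin²(Δλ/2) = 0.437201.
c = 2·atan2(√a, √(1−a)) = 1.44487 rad → d = 6371·c ≈ 9205.24 km.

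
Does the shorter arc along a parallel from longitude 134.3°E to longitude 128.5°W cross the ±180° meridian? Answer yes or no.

Yes

Naïve |-128.5 − 134.3| = 262.8° > 180°, so the shorter arc goes the other way round — across 180°.
Signed shortest Δλ = ((-128.5 − 134.3 + 180) mod 360) − 180 = 97.2°.
Going east by 97.2° from +134.3° passes through 180° before reaching -128.5°.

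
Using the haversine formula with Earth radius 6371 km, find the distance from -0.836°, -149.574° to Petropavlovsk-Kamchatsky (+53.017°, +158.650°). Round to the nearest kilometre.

Δλ = 158.650 − -149.574 = 308.224°; wrapped into (−180°, 180°]: -51.776°.
Δφ = 53.017 − -0.836 = 53.853°.
a = sin²(Δφ/2) + cos φ₁ · cos φ₂ · sin²(Δλ/2) = 0.319738.
c = 2·atan2(√a, √(1−a)) = 1.20197 rad → d = 6371·c ≈ 7657.73 km.

7658 km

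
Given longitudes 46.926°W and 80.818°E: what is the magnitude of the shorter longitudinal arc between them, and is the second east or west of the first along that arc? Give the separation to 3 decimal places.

127.744° east

Raw difference: 80.818 − -46.926 = 127.744°.
Normalise into (−180°, 180°]: 127.744° stays 127.744°.
Positive ⇒ the second point lies to the east; separation 127.744°.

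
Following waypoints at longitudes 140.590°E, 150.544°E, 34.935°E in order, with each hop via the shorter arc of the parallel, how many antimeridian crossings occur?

0

Leg 1: +140.590° → +150.544°, shortest Δλ = 9.954° (east) — does not cross 180°.
Leg 2: +150.544° → +34.935°, shortest Δλ = -115.609° (west) — does not cross 180°.
Total crossings: 0.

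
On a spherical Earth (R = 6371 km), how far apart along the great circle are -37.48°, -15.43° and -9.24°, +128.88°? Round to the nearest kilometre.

Δλ = 128.88 − -15.43 = 144.31°.
Δφ = -9.24 − -37.48 = 28.24°.
a = sin²(Δφ/2) + cos φ₁ · cos φ₂ · sin²(Δλ/2) = 0.769227.
c = 2·atan2(√a, √(1−a)) = 2.13940 rad → d = 6371·c ≈ 13630.11 km.

13630 km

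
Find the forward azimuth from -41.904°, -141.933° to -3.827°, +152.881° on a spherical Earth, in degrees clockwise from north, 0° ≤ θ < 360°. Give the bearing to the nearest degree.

284°

Δλ = 152.881 − -141.933 = 294.814°; wrapped into (−180°, 180°]: -65.186°.
θ = atan2( sin Δλ · cos φ₂ , cos φ₁ · sin φ₂ − sin φ₁ · cos φ₂ · cos Δλ )
  = atan2(-0.90565, 0.22999) = -75.751° → normalised to [0°, 360°): 284.249°.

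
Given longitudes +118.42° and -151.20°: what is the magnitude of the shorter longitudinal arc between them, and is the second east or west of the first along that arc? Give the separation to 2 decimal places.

Raw difference: -151.20 − 118.42 = -269.62°.
Normalise into (−180°, 180°]: -269.62° + 360° = 90.38°.
Positive ⇒ the second point lies to the east; separation 90.38°.

90.38° east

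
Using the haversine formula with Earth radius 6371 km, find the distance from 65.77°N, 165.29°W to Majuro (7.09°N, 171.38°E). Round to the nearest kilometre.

Δλ = 171.38 − -165.29 = 336.67°; wrapped into (−180°, 180°]: -23.33°.
Δφ = 7.09 − 65.77 = -58.68°.
a = sin²(Δφ/2) + cos φ₁ · cos φ₂ · sin²(Δλ/2) = 0.256740.
c = 2·atan2(√a, √(1−a)) = 1.06270 rad → d = 6371·c ≈ 6770.43 km.

6770 km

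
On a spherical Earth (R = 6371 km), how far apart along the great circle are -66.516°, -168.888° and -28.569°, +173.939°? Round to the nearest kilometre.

4379 km

Δλ = 173.939 − -168.888 = 342.827°; wrapped into (−180°, 180°]: -17.173°.
Δφ = -28.569 − -66.516 = 37.947°.
a = sin²(Δφ/2) + cos φ₁ · cos φ₂ · sin²(Δλ/2) = 0.113511.
c = 2·atan2(√a, √(1−a)) = 0.68728 rad → d = 6371·c ≈ 4378.63 km.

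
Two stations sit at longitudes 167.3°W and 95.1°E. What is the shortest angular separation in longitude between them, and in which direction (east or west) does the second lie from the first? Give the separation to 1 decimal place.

Raw difference: 95.1 − -167.3 = 262.4°.
Normalise into (−180°, 180°]: 262.4° − 360° = -97.6°.
Negative ⇒ the second point lies to the west; separation 97.6°.

97.6° west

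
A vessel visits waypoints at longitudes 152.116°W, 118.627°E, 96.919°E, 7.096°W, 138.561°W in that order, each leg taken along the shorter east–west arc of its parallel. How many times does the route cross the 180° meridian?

1

Leg 1: -152.116° → +118.627°, shortest Δλ = -89.257° (west) — crosses 180°.
Leg 2: +118.627° → +96.919°, shortest Δλ = -21.708° (west) — does not cross 180°.
Leg 3: +96.919° → -7.096°, shortest Δλ = -104.015° (west) — does not cross 180°.
Leg 4: -7.096° → -138.561°, shortest Δλ = -131.465° (west) — does not cross 180°.
Total crossings: 1.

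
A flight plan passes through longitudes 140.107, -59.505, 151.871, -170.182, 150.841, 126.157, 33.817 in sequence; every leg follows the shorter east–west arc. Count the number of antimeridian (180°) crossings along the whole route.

Leg 1: +140.107° → -59.505°, shortest Δλ = 160.388° (east) — crosses 180°.
Leg 2: -59.505° → +151.871°, shortest Δλ = -148.624° (west) — crosses 180°.
Leg 3: +151.871° → -170.182°, shortest Δλ = 37.947° (east) — crosses 180°.
Leg 4: -170.182° → +150.841°, shortest Δλ = -38.977° (west) — crosses 180°.
Leg 5: +150.841° → +126.157°, shortest Δλ = -24.684° (west) — does not cross 180°.
Leg 6: +126.157° → +33.817°, shortest Δλ = -92.34° (west) — does not cross 180°.
Total crossings: 4.

4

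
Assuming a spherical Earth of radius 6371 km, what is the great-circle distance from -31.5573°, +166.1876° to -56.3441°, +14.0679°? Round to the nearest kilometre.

9892 km

Δλ = 14.0679 − 166.1876 = -152.1197°.
Δφ = -56.3441 − -31.5573 = -24.7868°.
a = sin²(Δφ/2) + cos φ₁ · cos φ₂ · sin²(Δλ/2) = 0.490902.
c = 2·atan2(√a, √(1−a)) = 1.55260 rad → d = 6371·c ≈ 9891.61 km.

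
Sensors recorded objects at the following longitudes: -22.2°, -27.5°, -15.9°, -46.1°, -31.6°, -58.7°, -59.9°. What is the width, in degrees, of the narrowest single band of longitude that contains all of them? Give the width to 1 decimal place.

44.0°

Sort the longitudes: -59.9°, -58.7°, -46.1°, -31.6°, -27.5°, -22.2°, -15.9°.
Eastward gaps between consecutive values (wrapping around): 1.2°, 12.6°, 14.5°, 4.1°, 5.3°, 6.3°, 316.0°.
Largest gap = 316.0° ⇒ minimal covering band is its complement: 360° − 316.0° = 44.0°.
Band runs from -59.9° eastward to -15.9°.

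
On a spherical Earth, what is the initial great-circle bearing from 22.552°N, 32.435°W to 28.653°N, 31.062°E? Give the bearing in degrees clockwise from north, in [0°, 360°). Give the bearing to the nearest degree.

Δλ = 31.062 − -32.435 = 63.497°.
θ = atan2( sin Δλ · cos φ₂ , cos φ₁ · sin φ₂ − sin φ₁ · cos φ₂ · cos Δλ )
  = atan2(0.78532, 0.29265) = 69.562° → normalised to [0°, 360°): 69.562°.

70°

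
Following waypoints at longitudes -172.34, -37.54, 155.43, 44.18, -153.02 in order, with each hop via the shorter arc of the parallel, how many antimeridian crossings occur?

2

Leg 1: -172.34° → -37.54°, shortest Δλ = 134.8° (east) — does not cross 180°.
Leg 2: -37.54° → +155.43°, shortest Δλ = -167.03° (west) — crosses 180°.
Leg 3: +155.43° → +44.18°, shortest Δλ = -111.25° (west) — does not cross 180°.
Leg 4: +44.18° → -153.02°, shortest Δλ = 162.8° (east) — crosses 180°.
Total crossings: 2.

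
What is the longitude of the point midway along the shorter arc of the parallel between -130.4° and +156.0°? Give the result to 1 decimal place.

Signed shortest Δλ from -130.4° to +156.0° is -73.6°.
Midpoint longitude = -130.4° + (-73.6°)/2 = -130.4° − 36.8° = -167.2°.
(The naïve average (-130.4 + +156.0)/2 = 12.8° is on the wrong side of the globe.)

-167.2°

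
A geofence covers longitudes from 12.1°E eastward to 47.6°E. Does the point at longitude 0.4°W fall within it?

No

Band width going east from +12.1° to +47.6°: ((47.6 − 12.1) mod 360) = 35.5°.
Offset of -0.4° east of the west edge: ((-0.4 − 12.1) mod 360) = 347.5°.
347.5° > 35.5° ⇒ outside.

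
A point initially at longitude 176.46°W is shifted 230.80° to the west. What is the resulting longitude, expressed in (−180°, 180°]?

Start at -176.46°; shift −230.80° → -407.26°.
-407.26° lies outside (−180°, 180°]; add 360° → -47.26°.

47.26°W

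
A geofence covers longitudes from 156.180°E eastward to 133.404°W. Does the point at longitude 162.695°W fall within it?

Band width going east from +156.180° to -133.404°: ((-133.404 − 156.180) mod 360) = 70.416°.
Offset of -162.695° east of the west edge: ((-162.695 − 156.180) mod 360) = 41.125°.
41.125° ≤ 70.416° ⇒ inside.

Yes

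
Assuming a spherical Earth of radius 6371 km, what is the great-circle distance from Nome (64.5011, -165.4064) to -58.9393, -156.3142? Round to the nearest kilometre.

Δλ = -156.3142 − -165.4064 = 9.0922°.
Δφ = -58.9393 − 64.5011 = -123.4404°.
a = sin²(Δφ/2) + cos φ₁ · cos φ₂ · sin²(Δλ/2) = 0.776930.
c = 2·atan2(√a, √(1−a)) = 2.15779 rad → d = 6371·c ≈ 13747.28 km.

13747 km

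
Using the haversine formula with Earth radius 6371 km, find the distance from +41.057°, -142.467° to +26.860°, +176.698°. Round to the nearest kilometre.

Δλ = 176.698 − -142.467 = 319.165°; wrapped into (−180°, 180°]: -40.835°.
Δφ = 26.860 − 41.057 = -14.197°.
a = sin²(Δφ/2) + cos φ₁ · cos φ₂ · sin²(Δλ/2) = 0.097140.
c = 2·atan2(√a, √(1−a)) = 0.63391 rad → d = 6371·c ≈ 4038.62 km.

4039 km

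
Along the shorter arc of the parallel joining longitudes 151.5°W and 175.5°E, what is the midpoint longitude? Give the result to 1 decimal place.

Signed shortest Δλ from -151.5° to +175.5° is -33.0°.
Midpoint longitude = -151.5° + (-33.0°)/2 = -151.5° − 16.5° = -168.0°.
(The naïve average (-151.5 + +175.5)/2 = 12.0° is on the wrong side of the globe.)

168.0°W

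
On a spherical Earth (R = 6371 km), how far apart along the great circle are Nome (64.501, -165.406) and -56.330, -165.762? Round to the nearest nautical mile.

Δλ = -165.762 − -165.406 = -0.356°.
Δφ = -56.330 − 64.501 = -120.831°.
a = sin²(Δφ/2) + cos φ₁ · cos φ₂ · sin²(Δλ/2) = 0.756256.
c = 2·atan2(√a, √(1−a)) = 2.10890 rad → d = 6371·c ≈ 13435.83 km ≈ 7254.77 nmi.

7255 nmi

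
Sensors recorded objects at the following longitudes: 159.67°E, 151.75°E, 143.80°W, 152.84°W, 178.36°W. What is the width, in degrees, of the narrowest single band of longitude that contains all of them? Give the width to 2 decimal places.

64.45°

Sort the longitudes: -178.36°, -152.84°, -143.80°, +151.75°, +159.67°.
Eastward gaps between consecutive values (wrapping around): 25.52°, 9.04°, 295.55°, 7.92°, 21.97°.
Largest gap = 295.55° ⇒ minimal covering band is its complement: 360° − 295.55° = 64.45°.
Band runs from +151.75° eastward to -143.80°, crossing the antimeridian.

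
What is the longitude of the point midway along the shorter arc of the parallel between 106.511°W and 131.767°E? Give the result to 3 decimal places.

167.372°W

Signed shortest Δλ from -106.511° to +131.767° is -121.722°.
Midpoint longitude = -106.511° + (-121.722°)/2 = -106.511° − 60.861° = -167.372°.
(The naïve average (-106.511 + +131.767)/2 = 12.628° is on the wrong side of the globe.)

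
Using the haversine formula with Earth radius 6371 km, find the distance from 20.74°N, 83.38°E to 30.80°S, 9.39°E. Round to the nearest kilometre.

9751 km

Δλ = 9.39 − 83.38 = -73.99°.
Δφ = -30.80 − 20.74 = -51.54°.
a = sin²(Δφ/2) + cos φ₁ · cos φ₂ · sin²(Δλ/2) = 0.479888.
c = 2·atan2(√a, √(1−a)) = 1.53056 rad → d = 6371·c ≈ 9751.20 km.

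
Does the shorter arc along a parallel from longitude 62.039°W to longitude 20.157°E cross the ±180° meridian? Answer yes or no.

Signed shortest Δλ = ((20.157 − -62.039 + 180) mod 360) − 180 = 82.196°.
Going east by 82.196° from -62.039° reaches +20.157° without touching 180°.

No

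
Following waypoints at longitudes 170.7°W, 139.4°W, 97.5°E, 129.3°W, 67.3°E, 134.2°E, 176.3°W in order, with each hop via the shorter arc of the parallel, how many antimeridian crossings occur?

4

Leg 1: -170.7° → -139.4°, shortest Δλ = 31.3° (east) — does not cross 180°.
Leg 2: -139.4° → +97.5°, shortest Δλ = -123.1° (west) — crosses 180°.
Leg 3: +97.5° → -129.3°, shortest Δλ = 133.2° (east) — crosses 180°.
Leg 4: -129.3° → +67.3°, shortest Δλ = -163.4° (west) — crosses 180°.
Leg 5: +67.3° → +134.2°, shortest Δλ = 66.9° (east) — does not cross 180°.
Leg 6: +134.2° → -176.3°, shortest Δλ = 49.5° (east) — crosses 180°.
Total crossings: 4.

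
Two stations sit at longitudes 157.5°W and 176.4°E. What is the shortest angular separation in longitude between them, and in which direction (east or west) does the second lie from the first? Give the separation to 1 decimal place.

Raw difference: 176.4 − -157.5 = 333.9°.
Normalise into (−180°, 180°]: 333.9° − 360° = -26.1°.
Negative ⇒ the second point lies to the west; separation 26.1°.

26.1° west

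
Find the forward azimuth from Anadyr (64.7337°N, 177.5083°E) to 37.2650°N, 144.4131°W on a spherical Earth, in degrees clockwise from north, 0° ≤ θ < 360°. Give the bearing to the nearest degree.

122°

Δλ = -144.4131 − 177.5083 = -321.9214°; wrapped into (−180°, 180°]: 38.0786°.
θ = atan2( sin Δλ · cos φ₂ , cos φ₁ · sin φ₂ − sin φ₁ · cos φ₂ · cos Δλ )
  = atan2(0.49083, -0.30809) = 122.116° → normalised to [0°, 360°): 122.116°.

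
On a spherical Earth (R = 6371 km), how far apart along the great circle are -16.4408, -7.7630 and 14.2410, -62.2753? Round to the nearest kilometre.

Δλ = -62.2753 − -7.7630 = -54.5123°.
Δφ = 14.2410 − -16.4408 = 30.6818°.
a = sin²(Δφ/2) + cos φ₁ · cos φ₂ · sin²(Δλ/2) = 0.264971.
c = 2·atan2(√a, √(1−a)) = 1.08144 rad → d = 6371·c ≈ 6889.86 km.

6890 km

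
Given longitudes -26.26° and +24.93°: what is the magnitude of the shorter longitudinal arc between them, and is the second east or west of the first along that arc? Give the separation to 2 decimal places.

51.19° east

Raw difference: 24.93 − -26.26 = 51.19°.
Normalise into (−180°, 180°]: 51.19° stays 51.19°.
Positive ⇒ the second point lies to the east; separation 51.19°.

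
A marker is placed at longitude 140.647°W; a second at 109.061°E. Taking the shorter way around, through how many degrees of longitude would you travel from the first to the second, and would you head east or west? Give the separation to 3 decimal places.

110.292° west

Raw difference: 109.061 − -140.647 = 249.708°.
Normalise into (−180°, 180°]: 249.708° − 360° = -110.292°.
Negative ⇒ the second point lies to the west; separation 110.292°.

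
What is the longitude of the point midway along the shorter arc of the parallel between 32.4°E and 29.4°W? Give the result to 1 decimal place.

1.5°E

Signed shortest Δλ from +32.4° to -29.4° is -61.8°.
Midpoint longitude = +32.4° + (-61.8°)/2 = +32.4° − 30.9° = +1.5°.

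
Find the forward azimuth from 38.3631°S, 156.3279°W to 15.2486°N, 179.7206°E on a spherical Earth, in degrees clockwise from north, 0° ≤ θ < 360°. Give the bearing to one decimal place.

Δλ = 179.7206 − -156.3279 = 336.0485°; wrapped into (−180°, 180°]: -23.9515°.
θ = atan2( sin Δλ · cos φ₂ , cos φ₁ · sin φ₂ − sin φ₁ · cos φ₂ · cos Δλ )
  = atan2(-0.39167, 0.75345) = -27.467° → normalised to [0°, 360°): 332.533°.

332.5°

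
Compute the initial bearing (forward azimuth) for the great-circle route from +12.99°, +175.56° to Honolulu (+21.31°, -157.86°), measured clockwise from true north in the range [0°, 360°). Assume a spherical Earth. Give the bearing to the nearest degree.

Δλ = -157.86 − 175.56 = -333.42°; wrapped into (−180°, 180°]: 26.58°.
θ = atan2( sin Δλ · cos φ₂ , cos φ₁ · sin φ₂ − sin φ₁ · cos φ₂ · cos Δλ )
  = atan2(0.41685, 0.16683) = 68.188° → normalised to [0°, 360°): 68.188°.

68°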